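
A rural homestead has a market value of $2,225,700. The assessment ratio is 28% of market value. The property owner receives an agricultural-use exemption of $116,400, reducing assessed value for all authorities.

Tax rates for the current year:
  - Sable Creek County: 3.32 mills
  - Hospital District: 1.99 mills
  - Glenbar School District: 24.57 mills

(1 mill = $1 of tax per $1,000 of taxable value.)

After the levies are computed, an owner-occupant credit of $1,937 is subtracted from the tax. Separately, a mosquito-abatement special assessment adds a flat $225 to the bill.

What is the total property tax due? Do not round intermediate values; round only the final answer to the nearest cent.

Assessed value = $2,225,700 × 0.28 = $623,196
Taxable value = $623,196 − $116,400 = $506,796
Sable Creek County: $506,796 × 0.00332 = $1,682.56272
Hospital District: $506,796 × 0.00199 = $1,008.52404
Glenbar School District: $506,796 × 0.02457 = $12,451.97772
Levies subtotal = $15,143.06448
After credit = $15,143.06448 − $1,937 = $13,206.06448
Total = $13,206.06448 + $225 = $13,431.06448

$13,431.06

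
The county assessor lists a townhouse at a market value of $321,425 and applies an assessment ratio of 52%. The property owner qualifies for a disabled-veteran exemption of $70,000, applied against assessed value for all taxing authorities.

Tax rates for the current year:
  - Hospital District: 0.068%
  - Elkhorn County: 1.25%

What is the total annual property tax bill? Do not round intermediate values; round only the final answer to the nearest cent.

Assessed value = $321,425 × 0.52 = $167,141
Taxable value = $167,141 − $70,000 = $97,141
Hospital District: $97,141 × 0.00068 = $66.05588
Elkhorn County: $97,141 × 0.0125 = $1,214.2625
Total = $66.05588 + $1,214.2625 = $1,280.31838

$1,280.32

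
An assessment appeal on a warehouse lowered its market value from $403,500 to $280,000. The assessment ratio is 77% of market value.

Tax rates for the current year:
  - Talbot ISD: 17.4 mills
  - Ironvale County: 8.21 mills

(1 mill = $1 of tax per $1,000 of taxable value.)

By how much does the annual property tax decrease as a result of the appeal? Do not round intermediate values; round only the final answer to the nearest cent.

Old assessed value = $403,500 × 0.77 = $310,695
New assessed value = $280,000 × 0.77 = $215,600
Combined rate = 0.0174 + 0.00821 = 0.02561
Old tax = $310,695 × 0.02561 = $7,956.89895
New tax = $215,600 × 0.02561 = $5,521.516
Reduction = $7,956.89895 − $5,521.516 = $2,435.38295

$2,435.38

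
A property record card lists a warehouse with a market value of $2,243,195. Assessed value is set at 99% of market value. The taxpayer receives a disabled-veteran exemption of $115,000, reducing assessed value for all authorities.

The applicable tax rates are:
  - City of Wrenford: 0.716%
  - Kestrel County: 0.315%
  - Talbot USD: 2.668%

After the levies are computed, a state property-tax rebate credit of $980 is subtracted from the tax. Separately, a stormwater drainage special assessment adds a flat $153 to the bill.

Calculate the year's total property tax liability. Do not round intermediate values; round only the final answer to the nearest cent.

$77,065.18

Assessed value = $2,243,195 × 0.99 = $2,220,763.05
Taxable value = $2,220,763.05 − $115,000 = $2,105,763.05
City of Wrenford: $2,105,763.05 × 0.00716 = $15,077.263438
Kestrel County: $2,105,763.05 × 0.00315 = $6,633.1536075
Talbot USD: $2,105,763.05 × 0.02668 = $56,181.758174
Levies subtotal = $77,892.1752195
After credit = $77,892.1752195 − $980 = $76,912.1752195
Total = $76,912.1752195 + $153 = $77,065.1752195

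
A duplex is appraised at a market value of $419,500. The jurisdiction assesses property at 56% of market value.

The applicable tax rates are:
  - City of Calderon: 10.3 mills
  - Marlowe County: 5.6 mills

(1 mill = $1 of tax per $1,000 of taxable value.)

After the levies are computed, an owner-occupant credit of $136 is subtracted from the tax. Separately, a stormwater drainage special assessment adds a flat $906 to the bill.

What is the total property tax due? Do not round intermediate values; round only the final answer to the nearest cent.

$4,505.23

Assessed value = $419,500 × 0.56 = $234,920
City of Calderon: $234,920 × 0.0103 = $2,419.676
Marlowe County: $234,920 × 0.0056 = $1,315.552
Levies subtotal = $3,735.228
After credit = $3,735.228 − $136 = $3,599.228
Total = $3,599.228 + $906 = $4,505.228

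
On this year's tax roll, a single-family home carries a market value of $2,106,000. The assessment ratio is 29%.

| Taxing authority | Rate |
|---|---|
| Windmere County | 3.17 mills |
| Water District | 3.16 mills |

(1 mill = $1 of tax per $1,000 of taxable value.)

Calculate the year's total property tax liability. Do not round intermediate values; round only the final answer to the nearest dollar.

$3,866

Assessed value = $2,106,000 × 0.29 = $610,740
Windmere County: $610,740 × 0.00317 = $1,936.0458
Water District: $610,740 × 0.00316 = $1,929.9384
Total = $1,936.0458 + $1,929.9384 = $3,865.9842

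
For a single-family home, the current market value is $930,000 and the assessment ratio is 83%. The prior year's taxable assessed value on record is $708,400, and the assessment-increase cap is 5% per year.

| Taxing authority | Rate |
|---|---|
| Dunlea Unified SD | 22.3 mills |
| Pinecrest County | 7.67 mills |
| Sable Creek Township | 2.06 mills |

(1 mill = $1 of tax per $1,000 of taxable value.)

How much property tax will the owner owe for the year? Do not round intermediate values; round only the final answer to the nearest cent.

Uncapped assessed value = $930,000 × 0.83 = $771,900
Cap limit = $708,400 × 1.05 = $743,820
Taxable assessed value = min($771,900, $743,820) = $743,820 (cap binds)
Dunlea Unified SD: $743,820 × 0.0223 = $16,587.186
Pinecrest County: $743,820 × 0.00767 = $5,705.0994
Sable Creek Township: $743,820 × 0.00206 = $1,532.2692
Total = $23,824.5546

$23,824.55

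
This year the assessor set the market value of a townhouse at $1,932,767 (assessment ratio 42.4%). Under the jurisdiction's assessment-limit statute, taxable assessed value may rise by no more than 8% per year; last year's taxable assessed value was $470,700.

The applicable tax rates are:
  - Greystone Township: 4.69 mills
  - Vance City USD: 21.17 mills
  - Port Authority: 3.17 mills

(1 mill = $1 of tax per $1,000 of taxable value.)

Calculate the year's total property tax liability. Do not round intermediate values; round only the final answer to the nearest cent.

Uncapped assessed value = $1,932,767 × 0.424 = $819,493.208
Cap limit = $470,700 × 1.08 = $508,356
Taxable assessed value = min($819,493.208, $508,356) = $508,356 (cap binds)
Greystone Township: $508,356 × 0.00469 = $2,384.18964
Vance City USD: $508,356 × 0.02117 = $10,761.89652
Port Authority: $508,356 × 0.00317 = $1,611.48852
Total = $14,757.57468

$14,757.57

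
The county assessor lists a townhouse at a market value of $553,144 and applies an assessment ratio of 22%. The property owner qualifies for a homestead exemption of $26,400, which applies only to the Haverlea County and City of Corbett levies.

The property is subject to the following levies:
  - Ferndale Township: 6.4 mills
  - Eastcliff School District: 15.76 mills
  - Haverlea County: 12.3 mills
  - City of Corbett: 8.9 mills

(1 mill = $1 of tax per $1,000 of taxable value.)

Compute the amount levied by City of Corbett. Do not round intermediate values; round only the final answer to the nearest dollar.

$848

Assessed value = $553,144 × 0.22 = $121,691.68
City of Corbett taxable value = $121,691.68 − $26,400 = $95,291.68
City of Corbett levy = $95,291.68 × 0.0089 = $848.095952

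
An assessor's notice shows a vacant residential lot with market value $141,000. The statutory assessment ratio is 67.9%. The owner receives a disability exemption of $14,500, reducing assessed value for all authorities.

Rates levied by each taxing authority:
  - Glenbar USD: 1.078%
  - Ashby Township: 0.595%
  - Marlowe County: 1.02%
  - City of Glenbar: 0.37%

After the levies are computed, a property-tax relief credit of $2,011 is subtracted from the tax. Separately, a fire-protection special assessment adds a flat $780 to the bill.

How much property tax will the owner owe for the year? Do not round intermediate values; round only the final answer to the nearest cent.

$1,257.35

Assessed value = $141,000 × 0.679 = $95,739
Taxable value = $95,739 − $14,500 = $81,239
Glenbar USD: $81,239 × 0.01078 = $875.75642
Ashby Township: $81,239 × 0.00595 = $483.37205
Marlowe County: $81,239 × 0.0102 = $828.6378
City of Glenbar: $81,239 × 0.0037 = $300.5843
Levies subtotal = $2,488.35057
After credit = $2,488.35057 − $2,011 = $477.35057
Total = $477.35057 + $780 = $1,257.35057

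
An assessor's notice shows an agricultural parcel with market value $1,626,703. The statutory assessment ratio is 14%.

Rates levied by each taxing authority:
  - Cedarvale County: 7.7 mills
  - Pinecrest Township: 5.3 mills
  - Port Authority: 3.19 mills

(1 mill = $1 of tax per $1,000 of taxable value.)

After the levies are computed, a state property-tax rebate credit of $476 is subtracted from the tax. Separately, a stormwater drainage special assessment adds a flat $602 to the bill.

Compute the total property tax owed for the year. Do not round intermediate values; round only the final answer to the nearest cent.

Assessed value = $1,626,703 × 0.14 = $227,738.42
Cedarvale County: $227,738.42 × 0.0077 = $1,753.585834
Pinecrest Township: $227,738.42 × 0.0053 = $1,207.013626
Port Authority: $227,738.42 × 0.00319 = $726.4855598
Levies subtotal = $3,687.0850198
After credit = $3,687.0850198 − $476 = $3,211.0850198
Total = $3,211.0850198 + $602 = $3,813.0850198

$3,813.09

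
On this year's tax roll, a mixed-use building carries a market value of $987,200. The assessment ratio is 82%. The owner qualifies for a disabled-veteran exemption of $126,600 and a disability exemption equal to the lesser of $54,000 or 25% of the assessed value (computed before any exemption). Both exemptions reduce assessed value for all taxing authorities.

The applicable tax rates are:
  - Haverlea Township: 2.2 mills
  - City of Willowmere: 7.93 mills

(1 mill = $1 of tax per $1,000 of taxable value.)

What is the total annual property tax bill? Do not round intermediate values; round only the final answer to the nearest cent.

Assessed value = $987,200 × 0.82 = $809,504
Disability exemption = min($54,000, 25% × $809,504) = min($54,000, $202,376) = $54,000 (dollar cap binds)
Taxable value = $809,504 − $126,600 − $54,000 = $628,904
Haverlea Township: $628,904 × 0.0022 = $1,383.5888
City of Willowmere: $628,904 × 0.00793 = $4,987.20872
Total = $6,370.79752

$6,370.80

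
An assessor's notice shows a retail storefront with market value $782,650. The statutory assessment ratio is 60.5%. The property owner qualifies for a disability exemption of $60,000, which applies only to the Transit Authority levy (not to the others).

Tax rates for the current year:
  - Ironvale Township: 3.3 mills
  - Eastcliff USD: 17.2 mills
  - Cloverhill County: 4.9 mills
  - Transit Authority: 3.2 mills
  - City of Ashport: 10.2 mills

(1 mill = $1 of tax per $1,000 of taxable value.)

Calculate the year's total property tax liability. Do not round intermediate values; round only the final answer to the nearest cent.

Assessed value = $782,650 × 0.605 = $473,503.25
Ironvale Township: $473,503.25 × 0.0033 = $1,562.560725
Eastcliff USD: $473,503.25 × 0.0172 = $8,144.2559
Cloverhill County: $473,503.25 × 0.0049 = $2,320.165925
Transit Authority: ($473,503.25 − $60,000) × 0.0032 = $413,503.25 × 0.0032 = $1,323.2104
City of Ashport: $473,503.25 × 0.0102 = $4,829.73315
Total = $18,179.9261

$18,179.93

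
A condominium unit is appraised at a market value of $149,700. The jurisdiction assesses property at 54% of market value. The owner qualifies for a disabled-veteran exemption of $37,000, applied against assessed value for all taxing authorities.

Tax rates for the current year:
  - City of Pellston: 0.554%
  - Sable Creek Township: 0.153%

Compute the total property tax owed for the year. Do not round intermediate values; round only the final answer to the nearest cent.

$309.93

Assessed value = $149,700 × 0.54 = $80,838
Taxable value = $80,838 − $37,000 = $43,838
City of Pellston: $43,838 × 0.00554 = $242.86252
Sable Creek Township: $43,838 × 0.00153 = $67.07214
Total = $242.86252 + $67.07214 = $309.93466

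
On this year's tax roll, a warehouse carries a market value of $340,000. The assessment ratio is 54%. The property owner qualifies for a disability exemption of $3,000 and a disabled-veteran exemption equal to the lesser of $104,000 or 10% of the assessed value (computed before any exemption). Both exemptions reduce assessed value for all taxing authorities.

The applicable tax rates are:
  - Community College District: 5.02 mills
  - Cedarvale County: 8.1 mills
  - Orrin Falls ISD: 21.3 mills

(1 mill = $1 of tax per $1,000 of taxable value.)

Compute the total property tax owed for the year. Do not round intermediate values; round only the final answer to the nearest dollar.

$5,584

Assessed value = $340,000 × 0.54 = $183,600
Disabled-veteran exemption = min($104,000, 10% × $183,600) = min($104,000, $18,360) = $18,360 (percentage binds)
Taxable value = $183,600 − $3,000 − $18,360 = $162,240
Community College District: $162,240 × 0.00502 = $814.4448
Cedarvale County: $162,240 × 0.0081 = $1,314.144
Orrin Falls ISD: $162,240 × 0.0213 = $3,455.712
Total = $5,584.3008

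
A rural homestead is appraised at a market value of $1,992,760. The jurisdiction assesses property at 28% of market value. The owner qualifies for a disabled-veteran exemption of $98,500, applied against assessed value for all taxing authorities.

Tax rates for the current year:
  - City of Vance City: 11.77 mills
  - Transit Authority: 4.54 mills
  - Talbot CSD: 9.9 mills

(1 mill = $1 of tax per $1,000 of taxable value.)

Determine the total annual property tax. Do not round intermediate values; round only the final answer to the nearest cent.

$12,042.78

Assessed value = $1,992,760 × 0.28 = $557,972.8
Taxable value = $557,972.8 − $98,500 = $459,472.8
City of Vance City: $459,472.8 × 0.01177 = $5,407.994856
Transit Authority: $459,472.8 × 0.00454 = $2,086.006512
Talbot CSD: $459,472.8 × 0.0099 = $4,548.78072
Total = $5,407.994856 + $2,086.006512 + $4,548.78072 = $12,042.782088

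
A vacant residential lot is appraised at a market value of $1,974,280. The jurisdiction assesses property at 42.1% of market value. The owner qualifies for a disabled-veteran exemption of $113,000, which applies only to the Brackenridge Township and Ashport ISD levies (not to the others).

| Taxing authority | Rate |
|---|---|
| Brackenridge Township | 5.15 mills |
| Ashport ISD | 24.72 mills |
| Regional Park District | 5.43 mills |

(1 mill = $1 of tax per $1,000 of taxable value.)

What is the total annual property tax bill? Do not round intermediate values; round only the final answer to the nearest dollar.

$25,965

Assessed value = $1,974,280 × 0.421 = $831,171.88
Brackenridge Township: ($831,171.88 − $113,000) × 0.00515 = $718,171.88 × 0.00515 = $3,698.585182
Ashport ISD: ($831,171.88 − $113,000) × 0.02472 = $718,171.88 × 0.02472 = $17,753.2088736
Regional Park District: $831,171.88 × 0.00543 = $4,513.2633084
Total = $25,965.057364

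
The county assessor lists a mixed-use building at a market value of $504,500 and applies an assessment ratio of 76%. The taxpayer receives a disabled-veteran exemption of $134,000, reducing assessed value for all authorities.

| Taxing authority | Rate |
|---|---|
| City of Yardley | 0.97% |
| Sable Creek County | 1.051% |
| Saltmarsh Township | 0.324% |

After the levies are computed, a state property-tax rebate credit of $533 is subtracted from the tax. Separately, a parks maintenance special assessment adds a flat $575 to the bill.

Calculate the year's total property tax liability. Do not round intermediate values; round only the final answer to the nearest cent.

Assessed value = $504,500 × 0.76 = $383,420
Taxable value = $383,420 − $134,000 = $249,420
City of Yardley: $249,420 × 0.0097 = $2,419.374
Sable Creek County: $249,420 × 0.01051 = $2,621.4042
Saltmarsh Township: $249,420 × 0.00324 = $808.1208
Levies subtotal = $5,848.899
After credit = $5,848.899 − $533 = $5,315.899
Total = $5,315.899 + $575 = $5,890.899

$5,890.90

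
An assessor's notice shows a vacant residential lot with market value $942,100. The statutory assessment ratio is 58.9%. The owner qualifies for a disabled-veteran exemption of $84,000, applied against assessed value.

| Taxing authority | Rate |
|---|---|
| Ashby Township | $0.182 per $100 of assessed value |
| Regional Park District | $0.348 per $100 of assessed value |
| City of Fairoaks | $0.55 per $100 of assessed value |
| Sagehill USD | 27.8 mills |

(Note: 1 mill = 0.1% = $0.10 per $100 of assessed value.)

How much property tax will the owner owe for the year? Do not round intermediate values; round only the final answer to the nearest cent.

$18,176.62

Assessed value = $942,100 × 0.589 = $554,896.9
Taxable value = $554,896.9 − $84,000 = $470,896.9
Ashby Township: $470,896.9 × 0.00182 = $857.032358
Regional Park District: $470,896.9 × 0.00348 = $1,638.721212
City of Fairoaks: $470,896.9 × 0.0055 = $2,589.93295
Sagehill USD: $470,896.9 × 0.0278 = $13,090.93382
Total = $18,176.62034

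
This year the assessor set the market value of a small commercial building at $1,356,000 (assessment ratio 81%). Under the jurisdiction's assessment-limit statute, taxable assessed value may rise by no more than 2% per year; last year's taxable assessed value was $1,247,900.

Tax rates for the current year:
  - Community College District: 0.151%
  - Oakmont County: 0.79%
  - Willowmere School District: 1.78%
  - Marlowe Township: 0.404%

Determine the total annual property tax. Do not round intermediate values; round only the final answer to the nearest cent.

Uncapped assessed value = $1,356,000 × 0.81 = $1,098,360
Cap limit = $1,247,900 × 1.02 = $1,272,858
Taxable assessed value = min($1,098,360, $1,272,858) = $1,098,360 (cap does not bind)
Community College District: $1,098,360 × 0.00151 = $1,658.5236
Oakmont County: $1,098,360 × 0.0079 = $8,677.044
Willowmere School District: $1,098,360 × 0.0178 = $19,550.808
Marlowe Township: $1,098,360 × 0.00404 = $4,437.3744
Total = $34,323.75

$34,323.75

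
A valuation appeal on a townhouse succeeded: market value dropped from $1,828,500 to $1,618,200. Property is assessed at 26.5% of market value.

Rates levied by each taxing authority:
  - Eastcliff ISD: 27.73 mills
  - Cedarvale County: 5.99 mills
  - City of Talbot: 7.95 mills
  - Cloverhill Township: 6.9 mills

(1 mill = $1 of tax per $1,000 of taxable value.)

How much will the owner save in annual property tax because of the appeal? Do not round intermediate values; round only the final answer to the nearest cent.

$2,706.78

Old assessed value = $1,828,500 × 0.265 = $484,552.5
New assessed value = $1,618,200 × 0.265 = $428,823
Combined rate = 0.02773 + 0.00599 + 0.00795 + 0.0069 = 0.04857
Old tax = $484,552.5 × 0.04857 = $23,534.714925
New tax = $428,823 × 0.04857 = $20,827.93311
Reduction = $23,534.714925 − $20,827.93311 = $2,706.781815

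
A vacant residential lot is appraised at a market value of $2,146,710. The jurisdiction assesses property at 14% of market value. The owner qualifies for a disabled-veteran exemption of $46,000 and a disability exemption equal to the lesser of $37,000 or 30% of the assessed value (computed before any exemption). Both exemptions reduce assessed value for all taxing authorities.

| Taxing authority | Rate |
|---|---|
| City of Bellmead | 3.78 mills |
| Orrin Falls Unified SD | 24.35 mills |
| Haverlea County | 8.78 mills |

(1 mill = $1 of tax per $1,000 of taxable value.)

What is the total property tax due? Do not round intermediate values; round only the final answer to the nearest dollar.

$8,029

Assessed value = $2,146,710 × 0.14 = $300,539.4
Disability exemption = min($37,000, 30% × $300,539.4) = min($37,000, $90,161.82) = $37,000 (dollar cap binds)
Taxable value = $300,539.4 − $46,000 − $37,000 = $217,539.4
City of Bellmead: $217,539.4 × 0.00378 = $822.298932
Orrin Falls Unified SD: $217,539.4 × 0.02435 = $5,297.08439
Haverlea County: $217,539.4 × 0.00878 = $1,909.995932
Total = $8,029.379254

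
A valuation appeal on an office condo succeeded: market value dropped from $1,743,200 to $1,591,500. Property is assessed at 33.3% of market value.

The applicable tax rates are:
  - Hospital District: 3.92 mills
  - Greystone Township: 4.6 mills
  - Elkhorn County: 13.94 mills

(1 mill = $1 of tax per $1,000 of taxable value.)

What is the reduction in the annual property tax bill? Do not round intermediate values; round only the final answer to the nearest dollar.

Old assessed value = $1,743,200 × 0.333 = $580,485.6
New assessed value = $1,591,500 × 0.333 = $529,969.5
Combined rate = 0.00392 + 0.0046 + 0.01394 = 0.02246
Old tax = $580,485.6 × 0.02246 = $13,037.706576
New tax = $529,969.5 × 0.02246 = $11,903.11497
Reduction = $13,037.706576 − $11,903.11497 = $1,134.591606

$1,135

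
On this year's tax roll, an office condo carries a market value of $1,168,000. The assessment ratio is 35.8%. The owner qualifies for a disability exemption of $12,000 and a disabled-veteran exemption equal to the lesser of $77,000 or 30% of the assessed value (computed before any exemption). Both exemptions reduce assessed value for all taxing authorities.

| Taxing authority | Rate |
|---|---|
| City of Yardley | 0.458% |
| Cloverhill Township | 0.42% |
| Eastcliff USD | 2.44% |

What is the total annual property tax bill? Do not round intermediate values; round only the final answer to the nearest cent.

Assessed value = $1,168,000 × 0.358 = $418,144
Disabled-veteran exemption = min($77,000, 30% × $418,144) = min($77,000, $125,443.2) = $77,000 (dollar cap binds)
Taxable value = $418,144 − $12,000 − $77,000 = $329,144
City of Yardley: $329,144 × 0.00458 = $1,507.47952
Cloverhill Township: $329,144 × 0.0042 = $1,382.4048
Eastcliff USD: $329,144 × 0.0244 = $8,031.1136
Total = $10,920.99792

$10,921.00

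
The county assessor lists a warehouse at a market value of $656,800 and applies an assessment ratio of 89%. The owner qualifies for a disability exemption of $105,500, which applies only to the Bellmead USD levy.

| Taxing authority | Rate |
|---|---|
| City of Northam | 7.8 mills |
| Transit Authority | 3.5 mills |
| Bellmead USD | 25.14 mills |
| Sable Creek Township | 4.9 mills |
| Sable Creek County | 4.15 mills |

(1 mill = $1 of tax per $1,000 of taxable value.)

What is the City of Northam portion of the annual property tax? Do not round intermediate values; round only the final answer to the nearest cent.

$4,559.51

Assessed value = $656,800 × 0.89 = $584,552
City of Northam taxable value = $584,552 (exemption does not apply)
City of Northam levy = $584,552 × 0.0078 = $4,559.5056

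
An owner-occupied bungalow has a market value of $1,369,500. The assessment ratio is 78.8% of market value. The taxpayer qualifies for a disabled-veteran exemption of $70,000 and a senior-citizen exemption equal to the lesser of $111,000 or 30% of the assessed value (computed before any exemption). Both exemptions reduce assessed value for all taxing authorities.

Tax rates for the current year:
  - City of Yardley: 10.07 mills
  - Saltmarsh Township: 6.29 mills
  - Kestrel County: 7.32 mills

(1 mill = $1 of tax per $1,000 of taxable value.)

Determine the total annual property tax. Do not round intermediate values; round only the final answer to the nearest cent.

Assessed value = $1,369,500 × 0.788 = $1,079,166
Senior-citizen exemption = min($111,000, 30% × $1,079,166) = min($111,000, $323,749.8) = $111,000 (dollar cap binds)
Taxable value = $1,079,166 − $70,000 − $111,000 = $898,166
City of Yardley: $898,166 × 0.01007 = $9,044.53162
Saltmarsh Township: $898,166 × 0.00629 = $5,649.46414
Kestrel County: $898,166 × 0.00732 = $6,574.57512
Total = $21,268.57088

$21,268.57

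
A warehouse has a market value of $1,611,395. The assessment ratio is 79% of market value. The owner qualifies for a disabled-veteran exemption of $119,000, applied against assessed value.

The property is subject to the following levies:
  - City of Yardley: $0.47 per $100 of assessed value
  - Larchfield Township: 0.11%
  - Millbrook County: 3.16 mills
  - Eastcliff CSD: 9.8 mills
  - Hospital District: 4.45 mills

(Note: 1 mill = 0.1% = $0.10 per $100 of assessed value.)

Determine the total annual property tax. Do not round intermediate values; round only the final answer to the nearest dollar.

Assessed value = $1,611,395 × 0.79 = $1,273,002.05
Taxable value = $1,273,002.05 − $119,000 = $1,154,002.05
City of Yardley: $1,154,002.05 × 0.0047 = $5,423.809635
Larchfield Township: $1,154,002.05 × 0.0011 = $1,269.402255
Millbrook County: $1,154,002.05 × 0.00316 = $3,646.646478
Eastcliff CSD: $1,154,002.05 × 0.0098 = $11,309.22009
Hospital District: $1,154,002.05 × 0.00445 = $5,135.3091225
Total = $26,784.3875805

$26,784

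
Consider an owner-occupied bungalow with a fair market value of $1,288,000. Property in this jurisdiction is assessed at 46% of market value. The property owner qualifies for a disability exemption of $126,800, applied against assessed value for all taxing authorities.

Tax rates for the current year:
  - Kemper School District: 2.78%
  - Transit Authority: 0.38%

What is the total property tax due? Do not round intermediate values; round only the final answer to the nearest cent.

$14,715.49

Assessed value = $1,288,000 × 0.46 = $592,480
Taxable value = $592,480 − $126,800 = $465,680
Kemper School District: $465,680 × 0.0278 = $12,945.904
Transit Authority: $465,680 × 0.0038 = $1,769.584
Total = $12,945.904 + $1,769.584 = $14,715.488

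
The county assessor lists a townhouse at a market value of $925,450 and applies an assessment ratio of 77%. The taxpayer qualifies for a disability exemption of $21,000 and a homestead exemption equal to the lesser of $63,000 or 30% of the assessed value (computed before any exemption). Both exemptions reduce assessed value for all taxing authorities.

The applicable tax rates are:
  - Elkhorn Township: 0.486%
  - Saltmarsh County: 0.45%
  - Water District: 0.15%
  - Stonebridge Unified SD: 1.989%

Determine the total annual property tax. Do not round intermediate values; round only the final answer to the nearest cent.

Assessed value = $925,450 × 0.77 = $712,596.5
Homestead exemption = min($63,000, 30% × $712,596.5) = min($63,000, $213,778.95) = $63,000 (dollar cap binds)
Taxable value = $712,596.5 − $21,000 − $63,000 = $628,596.5
Elkhorn Township: $628,596.5 × 0.00486 = $3,054.97899
Saltmarsh County: $628,596.5 × 0.0045 = $2,828.68425
Water District: $628,596.5 × 0.0015 = $942.89475
Stonebridge Unified SD: $628,596.5 × 0.01989 = $12,502.784385
Total = $19,329.342375

$19,329.34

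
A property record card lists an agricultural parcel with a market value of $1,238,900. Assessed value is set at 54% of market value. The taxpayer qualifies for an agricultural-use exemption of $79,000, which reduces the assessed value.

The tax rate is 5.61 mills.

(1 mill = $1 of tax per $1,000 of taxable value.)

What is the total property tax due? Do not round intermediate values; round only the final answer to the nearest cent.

Assessed value = $1,238,900 × 0.54 = $669,006
Taxable value = $669,006 − $79,000 = $590,006
Tax = $590,006 × 0.00561 = $3,309.93366

$3,309.93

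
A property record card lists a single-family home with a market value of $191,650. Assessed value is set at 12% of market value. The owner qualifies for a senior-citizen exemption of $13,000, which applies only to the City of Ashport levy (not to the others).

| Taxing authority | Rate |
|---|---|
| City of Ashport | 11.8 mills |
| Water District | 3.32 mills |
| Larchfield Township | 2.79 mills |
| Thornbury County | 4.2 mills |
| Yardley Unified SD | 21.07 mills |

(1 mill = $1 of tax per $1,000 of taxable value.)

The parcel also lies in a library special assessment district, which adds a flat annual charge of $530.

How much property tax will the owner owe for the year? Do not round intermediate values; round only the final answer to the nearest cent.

Assessed value = $191,650 × 0.12 = $22,998
City of Ashport: ($22,998 − $13,000) × 0.0118 = $9,998 × 0.0118 = $117.9764
Water District: $22,998 × 0.00332 = $76.35336
Larchfield Township: $22,998 × 0.00279 = $64.16442
Thornbury County: $22,998 × 0.0042 = $96.5916
Yardley Unified SD: $22,998 × 0.02107 = $484.56786
Levies subtotal = $839.65364
Total = $839.65364 + $530 = $1,369.65364

$1,369.65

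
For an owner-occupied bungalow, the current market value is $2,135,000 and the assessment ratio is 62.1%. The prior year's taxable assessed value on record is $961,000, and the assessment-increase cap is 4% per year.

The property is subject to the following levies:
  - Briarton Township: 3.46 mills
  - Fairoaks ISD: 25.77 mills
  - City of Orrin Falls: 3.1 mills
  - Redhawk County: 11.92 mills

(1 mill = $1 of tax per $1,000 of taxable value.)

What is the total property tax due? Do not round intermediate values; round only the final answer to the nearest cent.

Uncapped assessed value = $2,135,000 × 0.621 = $1,325,835
Cap limit = $961,000 × 1.04 = $999,440
Taxable assessed value = min($1,325,835, $999,440) = $999,440 (cap binds)
Briarton Township: $999,440 × 0.00346 = $3,458.0624
Fairoaks ISD: $999,440 × 0.02577 = $25,755.5688
City of Orrin Falls: $999,440 × 0.0031 = $3,098.264
Redhawk County: $999,440 × 0.01192 = $11,913.3248
Total = $44,225.22

$44,225.22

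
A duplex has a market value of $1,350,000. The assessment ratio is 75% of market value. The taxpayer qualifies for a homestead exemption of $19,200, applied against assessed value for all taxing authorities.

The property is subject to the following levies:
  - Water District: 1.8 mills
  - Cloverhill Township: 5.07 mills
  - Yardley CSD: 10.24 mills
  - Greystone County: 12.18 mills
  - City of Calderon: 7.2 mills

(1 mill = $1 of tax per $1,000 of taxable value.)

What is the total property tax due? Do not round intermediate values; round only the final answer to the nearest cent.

$36,245.52

Assessed value = $1,350,000 × 0.75 = $1,012,500
Taxable value = $1,012,500 − $19,200 = $993,300
Water District: $993,300 × 0.0018 = $1,787.94
Cloverhill Township: $993,300 × 0.00507 = $5,036.031
Yardley CSD: $993,300 × 0.01024 = $10,171.392
Greystone County: $993,300 × 0.01218 = $12,098.394
City of Calderon: $993,300 × 0.0072 = $7,151.76
Total = $1,787.94 + $5,036.031 + $10,171.392 + $12,098.394 + $7,151.76 = $36,245.517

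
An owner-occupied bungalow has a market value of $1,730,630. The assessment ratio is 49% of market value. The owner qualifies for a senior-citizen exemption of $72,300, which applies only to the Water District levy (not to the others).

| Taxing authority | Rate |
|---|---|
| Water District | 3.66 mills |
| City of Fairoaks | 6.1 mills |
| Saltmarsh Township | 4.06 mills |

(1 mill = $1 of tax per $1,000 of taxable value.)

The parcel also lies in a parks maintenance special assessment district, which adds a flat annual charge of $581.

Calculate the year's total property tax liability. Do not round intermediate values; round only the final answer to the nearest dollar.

Assessed value = $1,730,630 × 0.49 = $848,008.7
Water District: ($848,008.7 − $72,300) × 0.00366 = $775,708.7 × 0.00366 = $2,839.093842
City of Fairoaks: $848,008.7 × 0.0061 = $5,172.85307
Saltmarsh Township: $848,008.7 × 0.00406 = $3,442.915322
Levies subtotal = $11,454.862234
Total = $11,454.862234 + $581 = $12,035.862234

$12,036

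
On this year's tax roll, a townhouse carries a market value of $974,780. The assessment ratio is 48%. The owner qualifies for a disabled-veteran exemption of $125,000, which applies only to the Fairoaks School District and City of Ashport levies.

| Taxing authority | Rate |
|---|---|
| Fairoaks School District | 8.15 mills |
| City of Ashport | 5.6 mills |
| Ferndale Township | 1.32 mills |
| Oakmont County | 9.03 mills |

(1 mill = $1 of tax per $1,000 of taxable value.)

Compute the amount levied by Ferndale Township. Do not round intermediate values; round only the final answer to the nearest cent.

Assessed value = $974,780 × 0.48 = $467,894.4
Ferndale Township taxable value = $467,894.4 (exemption does not apply)
Ferndale Township levy = $467,894.4 × 0.00132 = $617.620608

$617.62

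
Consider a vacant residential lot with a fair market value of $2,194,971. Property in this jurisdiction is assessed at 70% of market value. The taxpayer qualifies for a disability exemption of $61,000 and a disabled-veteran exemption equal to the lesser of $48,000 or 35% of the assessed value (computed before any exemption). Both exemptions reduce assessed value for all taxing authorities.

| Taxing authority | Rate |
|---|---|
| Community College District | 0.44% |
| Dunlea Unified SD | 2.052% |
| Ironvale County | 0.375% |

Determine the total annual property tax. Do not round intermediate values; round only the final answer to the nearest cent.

$40,925.84

Assessed value = $2,194,971 × 0.7 = $1,536,479.7
Disabled-veteran exemption = min($48,000, 35% × $1,536,479.7) = min($48,000, $537,767.895) = $48,000 (dollar cap binds)
Taxable value = $1,536,479.7 − $61,000 − $48,000 = $1,427,479.7
Community College District: $1,427,479.7 × 0.0044 = $6,280.91068
Dunlea Unified SD: $1,427,479.7 × 0.02052 = $29,291.883444
Ironvale County: $1,427,479.7 × 0.00375 = $5,353.048875
Total = $40,925.842999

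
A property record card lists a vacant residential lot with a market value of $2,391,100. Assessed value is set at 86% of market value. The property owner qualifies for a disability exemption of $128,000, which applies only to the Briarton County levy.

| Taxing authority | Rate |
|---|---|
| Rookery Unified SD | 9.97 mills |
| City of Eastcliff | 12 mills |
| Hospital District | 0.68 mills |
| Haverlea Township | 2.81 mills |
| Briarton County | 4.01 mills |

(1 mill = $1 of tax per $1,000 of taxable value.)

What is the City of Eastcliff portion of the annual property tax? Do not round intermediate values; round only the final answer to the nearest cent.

Assessed value = $2,391,100 × 0.86 = $2,056,346
City of Eastcliff taxable value = $2,056,346 (exemption does not apply)
City of Eastcliff levy = $2,056,346 × 0.012 = $24,676.152

$24,676.15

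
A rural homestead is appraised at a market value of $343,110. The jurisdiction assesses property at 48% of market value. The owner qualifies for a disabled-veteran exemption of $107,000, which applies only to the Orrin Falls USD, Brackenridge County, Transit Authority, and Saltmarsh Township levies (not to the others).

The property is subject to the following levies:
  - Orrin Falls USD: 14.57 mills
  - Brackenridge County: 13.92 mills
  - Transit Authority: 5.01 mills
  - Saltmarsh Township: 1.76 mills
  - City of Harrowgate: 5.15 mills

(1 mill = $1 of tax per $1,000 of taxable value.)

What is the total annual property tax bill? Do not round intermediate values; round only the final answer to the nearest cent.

Assessed value = $343,110 × 0.48 = $164,692.8
Orrin Falls USD: ($164,692.8 − $107,000) × 0.01457 = $57,692.8 × 0.01457 = $840.584096
Brackenridge County: ($164,692.8 − $107,000) × 0.01392 = $57,692.8 × 0.01392 = $803.083776
Transit Authority: ($164,692.8 − $107,000) × 0.00501 = $57,692.8 × 0.00501 = $289.040928
Saltmarsh Township: ($164,692.8 − $107,000) × 0.00176 = $57,692.8 × 0.00176 = $101.539328
City of Harrowgate: $164,692.8 × 0.00515 = $848.16792
Total = $2,882.416048

$2,882.42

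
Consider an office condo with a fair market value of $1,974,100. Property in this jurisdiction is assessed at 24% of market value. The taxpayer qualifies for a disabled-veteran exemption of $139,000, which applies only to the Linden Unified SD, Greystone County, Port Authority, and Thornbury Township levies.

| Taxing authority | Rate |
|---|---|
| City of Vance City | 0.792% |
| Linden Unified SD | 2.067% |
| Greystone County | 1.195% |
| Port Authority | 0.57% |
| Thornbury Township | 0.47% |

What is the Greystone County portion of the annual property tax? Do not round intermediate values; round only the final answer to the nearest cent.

$4,000.67

Assessed value = $1,974,100 × 0.24 = $473,784
Greystone County taxable value = $473,784 − $139,000 = $334,784
Greystone County levy = $334,784 × 0.01195 = $4,000.6688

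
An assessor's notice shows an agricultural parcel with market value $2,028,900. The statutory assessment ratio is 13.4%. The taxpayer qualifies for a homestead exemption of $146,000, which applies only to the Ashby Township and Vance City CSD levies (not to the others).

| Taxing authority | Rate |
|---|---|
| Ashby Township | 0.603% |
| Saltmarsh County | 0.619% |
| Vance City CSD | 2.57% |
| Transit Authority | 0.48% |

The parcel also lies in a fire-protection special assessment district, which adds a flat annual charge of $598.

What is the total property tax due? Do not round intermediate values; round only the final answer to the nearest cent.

Assessed value = $2,028,900 × 0.134 = $271,872.6
Ashby Township: ($271,872.6 − $146,000) × 0.00603 = $125,872.6 × 0.00603 = $759.011778
Saltmarsh County: $271,872.6 × 0.00619 = $1,682.891394
Vance City CSD: ($271,872.6 − $146,000) × 0.0257 = $125,872.6 × 0.0257 = $3,234.92582
Transit Authority: $271,872.6 × 0.0048 = $1,304.98848
Levies subtotal = $6,981.817472
Total = $6,981.817472 + $598 = $7,579.817472

$7,579.82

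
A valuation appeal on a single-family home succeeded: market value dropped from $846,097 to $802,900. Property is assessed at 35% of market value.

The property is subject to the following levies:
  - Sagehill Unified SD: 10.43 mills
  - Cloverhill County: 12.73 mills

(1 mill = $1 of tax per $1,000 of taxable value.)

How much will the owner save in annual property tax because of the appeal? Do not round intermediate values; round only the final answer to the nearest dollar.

$350

Old assessed value = $846,097 × 0.35 = $296,133.95
New assessed value = $802,900 × 0.35 = $281,015
Combined rate = 0.01043 + 0.01273 = 0.02316
Old tax = $296,133.95 × 0.02316 = $6,858.462282
New tax = $281,015 × 0.02316 = $6,508.3074
Reduction = $6,858.462282 − $6,508.3074 = $350.154882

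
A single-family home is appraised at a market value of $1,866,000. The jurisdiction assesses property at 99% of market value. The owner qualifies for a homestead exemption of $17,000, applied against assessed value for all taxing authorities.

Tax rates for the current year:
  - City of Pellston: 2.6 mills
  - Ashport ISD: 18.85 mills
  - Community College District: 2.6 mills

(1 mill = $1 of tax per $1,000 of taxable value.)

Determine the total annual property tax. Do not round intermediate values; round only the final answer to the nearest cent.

Assessed value = $1,866,000 × 0.99 = $1,847,340
Taxable value = $1,847,340 − $17,000 = $1,830,340
City of Pellston: $1,830,340 × 0.0026 = $4,758.884
Ashport ISD: $1,830,340 × 0.01885 = $34,501.909
Community College District: $1,830,340 × 0.0026 = $4,758.884
Total = $4,758.884 + $34,501.909 + $4,758.884 = $44,019.677

$44,019.68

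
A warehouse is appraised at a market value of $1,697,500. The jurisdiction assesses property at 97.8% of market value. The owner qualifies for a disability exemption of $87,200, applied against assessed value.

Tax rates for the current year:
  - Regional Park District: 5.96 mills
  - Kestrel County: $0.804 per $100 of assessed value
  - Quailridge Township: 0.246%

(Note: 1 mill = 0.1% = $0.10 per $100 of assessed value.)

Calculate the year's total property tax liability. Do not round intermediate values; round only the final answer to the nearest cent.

$25,890.84

Assessed value = $1,697,500 × 0.978 = $1,660,155
Taxable value = $1,660,155 − $87,200 = $1,572,955
Regional Park District: $1,572,955 × 0.00596 = $9,374.8118
Kestrel County: $1,572,955 × 0.00804 = $12,646.5582
Quailridge Township: $1,572,955 × 0.00246 = $3,869.4693
Total = $25,890.8393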